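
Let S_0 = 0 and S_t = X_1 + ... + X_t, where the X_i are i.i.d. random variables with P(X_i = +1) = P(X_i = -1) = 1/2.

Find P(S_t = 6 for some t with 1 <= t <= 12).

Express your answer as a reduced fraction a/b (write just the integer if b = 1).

Answer: 189/2048

Derivation:
Count via complement. Let g(t,s) = #length-t paths at position s with S_1..S_t all ≠ 6.
g(t,s) = g(t-1,s-1) + g(t-1,s+1) for s ≠ 6; g(t,6) = 0.
t=0: g(0,0)=1
t=1: g(1,-1)=1 g(1,1)=1
t=2: g(2,-2)=1 g(2,0)=2 g(2,2)=1
t=3: g(3,-3)=1 g(3,-1)=3 g(3,1)=3 g(3,3)=1
t=4: g(4,-4)=1 g(4,-2)=4 g(4,0)=6 g(4,2)=4 g(4,4)=1
t=5: g(5,-5)=1 g(5,-3)=5 g(5,-1)=10 g(5,1)=10 g(5,3)=5 g(5,5)=1
t=6: g(6,-6)=1 g(6,-4)=6 g(6,-2)=15 g(6,0)=20 g(6,2)=15 g(6,4)=6
t=7: g(7,-7)=1 g(7,-5)=7 g(7,-3)=21 g(7,-1)=35 g(7,1)=35 g(7,3)=21 g(7,5)=6
t=8: g(8,-8)=1 g(8,-6)=8 g(8,-4)=28 g(8,-2)=56 g(8,0)=70 g(8,2)=56 g(8,4)=27
t=9: g(9,-9)=1 g(9,-7)=9 g(9,-5)=36 g(9,-3)=84 g(9,-1)=126 g(9,1)=126 g(9,3)=83 g(9,5)=27
t=10: g(10,-10)=1 g(10,-8)=10 g(10,-6)=45 g(10,-4)=120 g(10,-2)=210 g(10,0)=252 g(10,2)=209 g(10,4)=110
t=11: g(11,-11)=1 g(11,-9)=11 g(11,-7)=55 g(11,-5)=165 g(11,-3)=330 g(11,-1)=462 g(11,1)=461 g(11,3)=319 g(11,5)=110
t=12: g(12,-12)=1 g(12,-10)=12 g(12,-8)=66 g(12,-6)=220 g(12,-4)=495 g(12,-2)=792 g(12,0)=923 g(12,2)=780 g(12,4)=429
Paths never hitting 6: Σ_s g(12,s) = 3718
Paths hitting 6: 2^12 - 3718 = 378
P = 378/4096 = 189/2048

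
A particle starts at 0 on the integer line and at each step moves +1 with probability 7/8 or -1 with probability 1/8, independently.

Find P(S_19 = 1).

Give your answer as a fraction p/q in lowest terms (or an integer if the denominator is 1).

To reach position 1 after 19 steps: need 10 steps of +1 and 9 steps of -1.
Number of such sequences: C(19,10) = 92378
Each has probability (7/8)^10 · (1/8)^9 = 282475249/144115188075855872
P = 92378 · 282475249/144115188075855872 = 13047249276061/72057594037927936

Answer: 13047249276061/72057594037927936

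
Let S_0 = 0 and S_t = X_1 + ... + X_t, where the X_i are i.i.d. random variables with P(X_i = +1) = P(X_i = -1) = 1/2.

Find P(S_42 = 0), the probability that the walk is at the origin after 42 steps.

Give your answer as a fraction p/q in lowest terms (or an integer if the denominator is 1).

To return to 0 after 42 steps: need exactly 21 steps of +1 and 21 of -1.
Favorable paths: C(42,21) = 538257874440
Total paths: 2^42 = 4398046511104
P = 538257874440/4398046511104 = 67282234305/549755813888

Answer: 67282234305/549755813888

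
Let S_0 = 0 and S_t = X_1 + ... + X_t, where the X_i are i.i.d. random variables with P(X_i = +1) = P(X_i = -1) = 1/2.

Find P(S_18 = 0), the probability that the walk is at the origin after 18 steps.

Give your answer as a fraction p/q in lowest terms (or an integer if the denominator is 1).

Answer: 12155/65536

Derivation:
To return to 0 after 18 steps: need exactly 9 steps of +1 and 9 of -1.
Favorable paths: C(18,9) = 48620
Total paths: 2^18 = 262144
P = 48620/262144 = 12155/65536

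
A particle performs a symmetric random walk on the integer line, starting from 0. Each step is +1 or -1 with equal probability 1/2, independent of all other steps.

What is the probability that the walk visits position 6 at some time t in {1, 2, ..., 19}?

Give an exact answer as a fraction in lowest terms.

Count via complement. Let g(t,s) = #length-t paths at position s with S_1..S_t all ≠ 6.
g(t,s) = g(t-1,s-1) + g(t-1,s+1) for s ≠ 6; g(t,6) = 0.
t=0: g(0,0)=1
t=1: g(1,-1)=1 g(1,1)=1
t=2: g(2,-2)=1 g(2,0)=2 g(2,2)=1
t=3: g(3,-3)=1 g(3,-1)=3 g(3,1)=3 g(3,3)=1
t=4: g(4,-4)=1 g(4,-2)=4 g(4,0)=6 g(4,2)=4 g(4,4)=1
t=5: g(5,-5)=1 g(5,-3)=5 g(5,-1)=10 g(5,1)=10 g(5,3)=5 g(5,5)=1
t=6: g(6,-6)=1 g(6,-4)=6 g(6,-2)=15 g(6,0)=20 g(6,2)=15 g(6,4)=6
t=7: g(7,-7)=1 g(7,-5)=7 g(7,-3)=21 g(7,-1)=35 g(7,1)=35 g(7,3)=21 g(7,5)=6
t=8: g(8,-8)=1 g(8,-6)=8 g(8,-4)=28 g(8,-2)=56 g(8,0)=70 g(8,2)=56 g(8,4)=27
t=9: g(9,-9)=1 g(9,-7)=9 g(9,-5)=36 g(9,-3)=84 g(9,-1)=126 g(9,1)=126 g(9,3)=83 g(9,5)=27
t=10: g(10,-10)=1 g(10,-8)=10 g(10,-6)=45 g(10,-4)=120 g(10,-2)=210 g(10,0)=252 g(10,2)=209 g(10,4)=110
t=11: g(11,-11)=1 g(11,-9)=11 g(11,-7)=55 g(11,-5)=165 g(11,-3)=330 g(11,-1)=462 g(11,1)=461 g(11,3)=319 g(11,5)=110
t=12: g(12,-12)=1 g(12,-10)=12 g(12,-8)=66 g(12,-6)=220 g(12,-4)=495 g(12,-2)=792 g(12,0)=923 g(12,2)=780 g(12,4)=429
t=13: g(13,-13)=1 g(13,-11)=13 g(13,-9)=78 g(13,-7)=286 g(13,-5)=715 g(13,-3)=1287 g(13,-1)=1715 g(13,1)=1703 g(13,3)=1209 g(13,5)=429
t=14: g(14,-14)=1 g(14,-12)=14 g(14,-10)=91 g(14,-8)=364 g(14,-6)=1001 g(14,-4)=2002 g(14,-2)=3002 g(14,0)=3418 g(14,2)=2912 g(14,4)=1638
t=15: g(15,-15)=1 g(15,-13)=15 g(15,-11)=105 g(15,-9)=455 g(15,-7)=1365 g(15,-5)=3003 g(15,-3)=5004 g(15,-1)=6420 g(15,1)=6330 g(15,3)=4550 g(15,5)=1638
t=16: g(16,-16)=1 g(16,-14)=16 g(16,-12)=120 g(16,-10)=560 g(16,-8)=1820 g(16,-6)=4368 g(16,-4)=8007 g(16,-2)=11424 g(16,0)=12750 g(16,2)=10880 g(16,4)=6188
t=17: g(17,-17)=1 g(17,-15)=17 g(17,-13)=136 g(17,-11)=680 g(17,-9)=2380 g(17,-7)=6188 g(17,-5)=12375 g(17,-3)=19431 g(17,-1)=24174 g(17,1)=23630 g(17,3)=17068 g(17,5)=6188
t=18: g(18,-18)=1 g(18,-16)=18 g(18,-14)=153 g(18,-12)=816 g(18,-10)=3060 g(18,-8)=8568 g(18,-6)=18563 g(18,-4)=31806 g(18,-2)=43605 g(18,0)=47804 g(18,2)=40698 g(18,4)=23256
t=19: g(19,-19)=1 g(19,-17)=19 g(19,-15)=171 g(19,-13)=969 g(19,-11)=3876 g(19,-9)=11628 g(19,-7)=27131 g(19,-5)=50369 g(19,-3)=75411 g(19,-1)=91409 g(19,1)=88502 g(19,3)=63954 g(19,5)=23256
Paths never hitting 6: Σ_s g(19,s) = 436696
Paths hitting 6: 2^19 - 436696 = 87592
P = 87592/524288 = 10949/65536

Answer: 10949/65536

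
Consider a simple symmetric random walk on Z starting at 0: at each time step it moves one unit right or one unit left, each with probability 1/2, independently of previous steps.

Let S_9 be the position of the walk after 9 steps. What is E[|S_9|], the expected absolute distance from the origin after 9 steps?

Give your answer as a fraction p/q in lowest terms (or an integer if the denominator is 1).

S_9 takes values m ≡ 1 (mod 2) with |m| ≤ 9; P(S_9=m) = C(9,(9+m)/2)/2^9.
Total paths: 2^9 = 512
Distribution: P(S=-9)=1/512, P(S=-7)=9/512, P(S=-5)=36/512, P(S=-3)=84/512, P(S=-1)=126/512, P(S=1)=126/512, P(S=3)=84/512, P(S=5)=36/512, P(S=7)=9/512, P(S=9)=1/512
E[|S_9|] = Σ_m |m|·P(S_9=m) = 1260/512 = 315/128

Answer: 315/128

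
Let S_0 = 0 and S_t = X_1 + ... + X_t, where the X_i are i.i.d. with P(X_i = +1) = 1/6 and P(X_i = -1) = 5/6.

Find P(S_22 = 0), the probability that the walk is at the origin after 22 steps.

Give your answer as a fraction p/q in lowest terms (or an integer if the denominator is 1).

To be at 0 after 22 steps: need exactly 11 steps of +1 and 11 of -1.
Number of such sequences: C(22,11) = 705432
Each has probability (1/6)^11 · (5/6)^11 = 48828125/131621703842267136
P = 705432 · 48828125/131621703842267136 = 1435205078125/5484237660094464

Answer: 1435205078125/5484237660094464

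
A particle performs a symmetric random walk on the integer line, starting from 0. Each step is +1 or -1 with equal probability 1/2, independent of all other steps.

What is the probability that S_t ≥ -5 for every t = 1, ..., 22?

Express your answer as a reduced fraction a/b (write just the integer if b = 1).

Answer: 1656667/2097152

Derivation:
Let f(t,s) = #length-t paths at position s with S_1..S_t all ≥ -5.
f(t,s) = f(t-1,s-1) + f(t-1,s+1) for s ≥ -5; f(t,s) = 0 for s < -5.
t=0: f(0,0)=1
t=1: f(1,-1)=1 f(1,1)=1
t=2: f(2,-2)=1 f(2,0)=2 f(2,2)=1
t=3: f(3,-3)=1 f(3,-1)=3 f(3,1)=3 f(3,3)=1
t=4: f(4,-4)=1 f(4,-2)=4 f(4,0)=6 f(4,2)=4 f(4,4)=1
t=5: f(5,-5)=1 f(5,-3)=5 f(5,-1)=10 f(5,1)=10 f(5,3)=5 f(5,5)=1
t=6: f(6,-4)=6 f(6,-2)=15 f(6,0)=20 f(6,2)=15 f(6,4)=6 f(6,6)=1
t=7: f(7,-5)=6 f(7,-3)=21 f(7,-1)=35 f(7,1)=35 f(7,3)=21 f(7,5)=7 f(7,7)=1
t=8: f(8,-4)=27 f(8,-2)=56 f(8,0)=70 f(8,2)=56 f(8,4)=28 f(8,6)=8 f(8,8)=1
t=9: f(9,-5)=27 f(9,-3)=83 f(9,-1)=126 f(9,1)=126 f(9,3)=84 f(9,5)=36 f(9,7)=9 f(9,9)=1
t=10: f(10,-4)=110 f(10,-2)=209 f(10,0)=252 f(10,2)=210 f(10,4)=120 f(10,6)=45 f(10,8)=10 f(10,10)=1
t=11: f(11,-5)=110 f(11,-3)=319 f(11,-1)=461 f(11,1)=462 f(11,3)=330 f(11,5)=165 f(11,7)=55 f(11,9)=11 f(11,11)=1
t=12: f(12,-4)=429 f(12,-2)=780 f(12,0)=923 f(12,2)=792 f(12,4)=495 f(12,6)=220 f(12,8)=66 f(12,10)=12 f(12,12)=1
t=13: f(13,-5)=429 f(13,-3)=1209 f(13,-1)=1703 f(13,1)=1715 f(13,3)=1287 f(13,5)=715 f(13,7)=286 f(13,9)=78 f(13,11)=13 f(13,13)=1
t=14: f(14,-4)=1638 f(14,-2)=2912 f(14,0)=3418 f(14,2)=3002 f(14,4)=2002 f(14,6)=1001 f(14,8)=364 f(14,10)=91 f(14,12)=14 f(14,14)=1
t=15: f(15,-5)=1638 f(15,-3)=4550 f(15,-1)=6330 f(15,1)=6420 f(15,3)=5004 f(15,5)=3003 f(15,7)=1365 f(15,9)=455 f(15,11)=105 f(15,13)=15 f(15,15)=1
t=16: f(16,-4)=6188 f(16,-2)=10880 f(16,0)=12750 f(16,2)=11424 f(16,4)=8007 f(16,6)=4368 f(16,8)=1820 f(16,10)=560 f(16,12)=120 f(16,14)=16 f(16,16)=1
t=17: f(17,-5)=6188 f(17,-3)=17068 f(17,-1)=23630 f(17,1)=24174 f(17,3)=19431 f(17,5)=12375 f(17,7)=6188 f(17,9)=2380 f(17,11)=680 f(17,13)=136 f(17,15)=17 f(17,17)=1
t=18: f(18,-4)=23256 f(18,-2)=40698 f(18,0)=47804 f(18,2)=43605 f(18,4)=31806 f(18,6)=18563 f(18,8)=8568 f(18,10)=3060 f(18,12)=816 f(18,14)=153 f(18,16)=18 f(18,18)=1
t=19: f(19,-5)=23256 f(19,-3)=63954 f(19,-1)=88502 f(19,1)=91409 f(19,3)=75411 f(19,5)=50369 f(19,7)=27131 f(19,9)=11628 f(19,11)=3876 f(19,13)=969 f(19,15)=171 f(19,17)=19 f(19,19)=1
t=20: f(20,-4)=87210 f(20,-2)=152456 f(20,0)=179911 f(20,2)=166820 f(20,4)=125780 f(20,6)=77500 f(20,8)=38759 f(20,10)=15504 f(20,12)=4845 f(20,14)=1140 f(20,16)=190 f(20,18)=20 f(20,20)=1
t=21: f(21,-5)=87210 f(21,-3)=239666 f(21,-1)=332367 f(21,1)=346731 f(21,3)=292600 f(21,5)=203280 f(21,7)=116259 f(21,9)=54263 f(21,11)=20349 f(21,13)=5985 f(21,15)=1330 f(21,17)=210 f(21,19)=21 f(21,21)=1
t=22: f(22,-4)=326876 f(22,-2)=572033 f(22,0)=679098 f(22,2)=639331 f(22,4)=495880 f(22,6)=319539 f(22,8)=170522 f(22,10)=74612 f(22,12)=26334 f(22,14)=7315 f(22,16)=1540 f(22,18)=231 f(22,20)=22 f(22,22)=1
Σ_s f(22,s) = 3313334
P = 3313334/4194304 = 1656667/2097152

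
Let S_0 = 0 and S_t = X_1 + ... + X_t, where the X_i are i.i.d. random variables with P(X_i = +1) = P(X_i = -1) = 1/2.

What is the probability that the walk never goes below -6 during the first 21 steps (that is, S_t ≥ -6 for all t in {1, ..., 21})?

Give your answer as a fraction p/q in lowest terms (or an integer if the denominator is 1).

Answer: 227069/262144

Derivation:
Let f(t,s) = #length-t paths at position s with S_1..S_t all ≥ -6.
f(t,s) = f(t-1,s-1) + f(t-1,s+1) for s ≥ -6; f(t,s) = 0 for s < -6.
t=0: f(0,0)=1
t=1: f(1,-1)=1 f(1,1)=1
t=2: f(2,-2)=1 f(2,0)=2 f(2,2)=1
t=3: f(3,-3)=1 f(3,-1)=3 f(3,1)=3 f(3,3)=1
t=4: f(4,-4)=1 f(4,-2)=4 f(4,0)=6 f(4,2)=4 f(4,4)=1
t=5: f(5,-5)=1 f(5,-3)=5 f(5,-1)=10 f(5,1)=10 f(5,3)=5 f(5,5)=1
t=6: f(6,-6)=1 f(6,-4)=6 f(6,-2)=15 f(6,0)=20 f(6,2)=15 f(6,4)=6 f(6,6)=1
t=7: f(7,-5)=7 f(7,-3)=21 f(7,-1)=35 f(7,1)=35 f(7,3)=21 f(7,5)=7 f(7,7)=1
t=8: f(8,-6)=7 f(8,-4)=28 f(8,-2)=56 f(8,0)=70 f(8,2)=56 f(8,4)=28 f(8,6)=8 f(8,8)=1
t=9: f(9,-5)=35 f(9,-3)=84 f(9,-1)=126 f(9,1)=126 f(9,3)=84 f(9,5)=36 f(9,7)=9 f(9,9)=1
t=10: f(10,-6)=35 f(10,-4)=119 f(10,-2)=210 f(10,0)=252 f(10,2)=210 f(10,4)=120 f(10,6)=45 f(10,8)=10 f(10,10)=1
t=11: f(11,-5)=154 f(11,-3)=329 f(11,-1)=462 f(11,1)=462 f(11,3)=330 f(11,5)=165 f(11,7)=55 f(11,9)=11 f(11,11)=1
t=12: f(12,-6)=154 f(12,-4)=483 f(12,-2)=791 f(12,0)=924 f(12,2)=792 f(12,4)=495 f(12,6)=220 f(12,8)=66 f(12,10)=12 f(12,12)=1
t=13: f(13,-5)=637 f(13,-3)=1274 f(13,-1)=1715 f(13,1)=1716 f(13,3)=1287 f(13,5)=715 f(13,7)=286 f(13,9)=78 f(13,11)=13 f(13,13)=1
t=14: f(14,-6)=637 f(14,-4)=1911 f(14,-2)=2989 f(14,0)=3431 f(14,2)=3003 f(14,4)=2002 f(14,6)=1001 f(14,8)=364 f(14,10)=91 f(14,12)=14 f(14,14)=1
t=15: f(15,-5)=2548 f(15,-3)=4900 f(15,-1)=6420 f(15,1)=6434 f(15,3)=5005 f(15,5)=3003 f(15,7)=1365 f(15,9)=455 f(15,11)=105 f(15,13)=15 f(15,15)=1
t=16: f(16,-6)=2548 f(16,-4)=7448 f(16,-2)=11320 f(16,0)=12854 f(16,2)=11439 f(16,4)=8008 f(16,6)=4368 f(16,8)=1820 f(16,10)=560 f(16,12)=120 f(16,14)=16 f(16,16)=1
t=17: f(17,-5)=9996 f(17,-3)=18768 f(17,-1)=24174 f(17,1)=24293 f(17,3)=19447 f(17,5)=12376 f(17,7)=6188 f(17,9)=2380 f(17,11)=680 f(17,13)=136 f(17,15)=17 f(17,17)=1
t=18: f(18,-6)=9996 f(18,-4)=28764 f(18,-2)=42942 f(18,0)=48467 f(18,2)=43740 f(18,4)=31823 f(18,6)=18564 f(18,8)=8568 f(18,10)=3060 f(18,12)=816 f(18,14)=153 f(18,16)=18 f(18,18)=1
t=19: f(19,-5)=38760 f(19,-3)=71706 f(19,-1)=91409 f(19,1)=92207 f(19,3)=75563 f(19,5)=50387 f(19,7)=27132 f(19,9)=11628 f(19,11)=3876 f(19,13)=969 f(19,15)=171 f(19,17)=19 f(19,19)=1
t=20: f(20,-6)=38760 f(20,-4)=110466 f(20,-2)=163115 f(20,0)=183616 f(20,2)=167770 f(20,4)=125950 f(20,6)=77519 f(20,8)=38760 f(20,10)=15504 f(20,12)=4845 f(20,14)=1140 f(20,16)=190 f(20,18)=20 f(20,20)=1
t=21: f(21,-5)=149226 f(21,-3)=273581 f(21,-1)=346731 f(21,1)=351386 f(21,3)=293720 f(21,5)=203469 f(21,7)=116279 f(21,9)=54264 f(21,11)=20349 f(21,13)=5985 f(21,15)=1330 f(21,17)=210 f(21,19)=21 f(21,21)=1
Σ_s f(21,s) = 1816552
P = 1816552/2097152 = 227069/262144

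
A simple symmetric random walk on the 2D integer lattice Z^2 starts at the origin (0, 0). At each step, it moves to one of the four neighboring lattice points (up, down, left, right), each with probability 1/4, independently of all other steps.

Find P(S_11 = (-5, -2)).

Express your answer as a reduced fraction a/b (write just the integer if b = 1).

Let h be the number of horizontal steps (so 11-h are vertical). To end at (-5,-2) need (h-5)/2 right-steps and ((11-h)-2)/2 up-steps.
Sum over h with 5 ≤ h ≤ 9, h ≡ 1 (mod 2), 11-h ≡ 0 (mod 2):
h=5: C(11,5)·C(5,0)·C(6,2) = 462·1·15 = 6930
h=7: C(11,7)·C(7,1)·C(4,1) = 330·7·4 = 9240
h=9: C(11,9)·C(9,2)·C(2,0) = 55·36·1 = 1980
Total favorable: 18150
Total paths: 4^11 = 4194304
P = 18150/4194304 = 9075/2097152

Answer: 9075/2097152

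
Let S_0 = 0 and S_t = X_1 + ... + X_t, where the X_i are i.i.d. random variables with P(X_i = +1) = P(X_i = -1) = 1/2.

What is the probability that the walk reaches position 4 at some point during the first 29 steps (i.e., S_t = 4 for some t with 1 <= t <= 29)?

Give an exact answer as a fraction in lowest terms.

Count via complement. Let g(t,s) = #length-t paths at position s with S_1..S_t all ≠ 4.
g(t,s) = g(t-1,s-1) + g(t-1,s+1) for s ≠ 4; g(t,4) = 0.
t=0: g(0,0)=1
t=1: g(1,-1)=1 g(1,1)=1
t=2: g(2,-2)=1 g(2,0)=2 g(2,2)=1
t=3: g(3,-3)=1 g(3,-1)=3 g(3,1)=3 g(3,3)=1
t=4: g(4,-4)=1 g(4,-2)=4 g(4,0)=6 g(4,2)=4
t=5: g(5,-5)=1 g(5,-3)=5 g(5,-1)=10 g(5,1)=10 g(5,3)=4
t=6: g(6,-6)=1 g(6,-4)=6 g(6,-2)=15 g(6,0)=20 g(6,2)=14
t=7: g(7,-7)=1 g(7,-5)=7 g(7,-3)=21 g(7,-1)=35 g(7,1)=34 g(7,3)=14
t=8: g(8,-8)=1 g(8,-6)=8 g(8,-4)=28 g(8,-2)=56 g(8,0)=69 g(8,2)=48
t=9: g(9,-9)=1 g(9,-7)=9 g(9,-5)=36 g(9,-3)=84 g(9,-1)=125 g(9,1)=117 g(9,3)=48
t=10: g(10,-10)=1 g(10,-8)=10 g(10,-6)=45 g(10,-4)=120 g(10,-2)=209 g(10,0)=242 g(10,2)=165
t=11: g(11,-11)=1 g(11,-9)=11 g(11,-7)=55 g(11,-5)=165 g(11,-3)=329 g(11,-1)=451 g(11,1)=407 g(11,3)=165
t=12: g(12,-12)=1 g(12,-10)=12 g(12,-8)=66 g(12,-6)=220 g(12,-4)=494 g(12,-2)=780 g(12,0)=858 g(12,2)=572
t=13: g(13,-13)=1 g(13,-11)=13 g(13,-9)=78 g(13,-7)=286 g(13,-5)=714 g(13,-3)=1274 g(13,-1)=1638 g(13,1)=1430 g(13,3)=572
t=14: g(14,-14)=1 g(14,-12)=14 g(14,-10)=91 g(14,-8)=364 g(14,-6)=1000 g(14,-4)=1988 g(14,-2)=2912 g(14,0)=3068 g(14,2)=2002
t=15: g(15,-15)=1 g(15,-13)=15 g(15,-11)=105 g(15,-9)=455 g(15,-7)=1364 g(15,-5)=2988 g(15,-3)=4900 g(15,-1)=5980 g(15,1)=5070 g(15,3)=2002
t=16: g(16,-16)=1 g(16,-14)=16 g(16,-12)=120 g(16,-10)=560 g(16,-8)=1819 g(16,-6)=4352 g(16,-4)=7888 g(16,-2)=10880 g(16,0)=11050 g(16,2)=7072
t=17: g(17,-17)=1 g(17,-15)=17 g(17,-13)=136 g(17,-11)=680 g(17,-9)=2379 g(17,-7)=6171 g(17,-5)=12240 g(17,-3)=18768 g(17,-1)=21930 g(17,1)=18122 g(17,3)=7072
t=18: g(18,-18)=1 g(18,-16)=18 g(18,-14)=153 g(18,-12)=816 g(18,-10)=3059 g(18,-8)=8550 g(18,-6)=18411 g(18,-4)=31008 g(18,-2)=40698 g(18,0)=40052 g(18,2)=25194
t=19: g(19,-19)=1 g(19,-17)=19 g(19,-15)=171 g(19,-13)=969 g(19,-11)=3875 g(19,-9)=11609 g(19,-7)=26961 g(19,-5)=49419 g(19,-3)=71706 g(19,-1)=80750 g(19,1)=65246 g(19,3)=25194
t=20: g(20,-20)=1 g(20,-18)=20 g(20,-16)=190 g(20,-14)=1140 g(20,-12)=4844 g(20,-10)=15484 g(20,-8)=38570 g(20,-6)=76380 g(20,-4)=121125 g(20,-2)=152456 g(20,0)=145996 g(20,2)=90440
t=21: g(21,-21)=1 g(21,-19)=21 g(21,-17)=210 g(21,-15)=1330 g(21,-13)=5984 g(21,-11)=20328 g(21,-9)=54054 g(21,-7)=114950 g(21,-5)=197505 g(21,-3)=273581 g(21,-1)=298452 g(21,1)=236436 g(21,3)=90440
t=22: g(22,-22)=1 g(22,-20)=22 g(22,-18)=231 g(22,-16)=1540 g(22,-14)=7314 g(22,-12)=26312 g(22,-10)=74382 g(22,-8)=169004 g(22,-6)=312455 g(22,-4)=471086 g(22,-2)=572033 g(22,0)=534888 g(22,2)=326876
t=23: g(23,-23)=1 g(23,-21)=23 g(23,-19)=253 g(23,-17)=1771 g(23,-15)=8854 g(23,-13)=33626 g(23,-11)=100694 g(23,-9)=243386 g(23,-7)=481459 g(23,-5)=783541 g(23,-3)=1043119 g(23,-1)=1106921 g(23,1)=861764 g(23,3)=326876
t=24: g(24,-24)=1 g(24,-22)=24 g(24,-20)=276 g(24,-18)=2024 g(24,-16)=10625 g(24,-14)=42480 g(24,-12)=134320 g(24,-10)=344080 g(24,-8)=724845 g(24,-6)=1265000 g(24,-4)=1826660 g(24,-2)=2150040 g(24,0)=1968685 g(24,2)=1188640
t=25: g(25,-25)=1 g(25,-23)=25 g(25,-21)=300 g(25,-19)=2300 g(25,-17)=12649 g(25,-15)=53105 g(25,-13)=176800 g(25,-11)=478400 g(25,-9)=1068925 g(25,-7)=1989845 g(25,-5)=3091660 g(25,-3)=3976700 g(25,-1)=4118725 g(25,1)=3157325 g(25,3)=1188640
t=26: g(26,-26)=1 g(26,-24)=26 g(26,-22)=325 g(26,-20)=2600 g(26,-18)=14949 g(26,-16)=65754 g(26,-14)=229905 g(26,-12)=655200 g(26,-10)=1547325 g(26,-8)=3058770 g(26,-6)=5081505 g(26,-4)=7068360 g(26,-2)=8095425 g(26,0)=7276050 g(26,2)=4345965
t=27: g(27,-27)=1 g(27,-25)=27 g(27,-23)=351 g(27,-21)=2925 g(27,-19)=17549 g(27,-17)=80703 g(27,-15)=295659 g(27,-13)=885105 g(27,-11)=2202525 g(27,-9)=4606095 g(27,-7)=8140275 g(27,-5)=12149865 g(27,-3)=15163785 g(27,-1)=15371475 g(27,1)=11622015 g(27,3)=4345965
t=28: g(28,-28)=1 g(28,-26)=28 g(28,-24)=378 g(28,-22)=3276 g(28,-20)=20474 g(28,-18)=98252 g(28,-16)=376362 g(28,-14)=1180764 g(28,-12)=3087630 g(28,-10)=6808620 g(28,-8)=12746370 g(28,-6)=20290140 g(28,-4)=27313650 g(28,-2)=30535260 g(28,0)=26993490 g(28,2)=15967980
t=29: g(29,-29)=1 g(29,-27)=29 g(29,-25)=406 g(29,-23)=3654 g(29,-21)=23750 g(29,-19)=118726 g(29,-17)=474614 g(29,-15)=1557126 g(29,-13)=4268394 g(29,-11)=9896250 g(29,-9)=19554990 g(29,-7)=33036510 g(29,-5)=47603790 g(29,-3)=57848910 g(29,-1)=57528750 g(29,1)=42961470 g(29,3)=15967980
Paths never hitting 4: Σ_s g(29,s) = 290845350
Paths hitting 4: 2^29 - 290845350 = 246025562
P = 246025562/536870912 = 123012781/268435456

Answer: 123012781/268435456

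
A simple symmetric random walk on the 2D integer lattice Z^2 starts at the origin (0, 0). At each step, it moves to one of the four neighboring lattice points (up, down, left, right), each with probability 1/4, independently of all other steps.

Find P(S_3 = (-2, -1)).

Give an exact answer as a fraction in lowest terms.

Let h be the number of horizontal steps (so 3-h are vertical). To end at (-2,-1) need (h-2)/2 right-steps and ((3-h)-1)/2 up-steps.
Sum over h with 2 ≤ h ≤ 2, h ≡ 0 (mod 2), 3-h ≡ 1 (mod 2):
h=2: C(3,2)·C(2,0)·C(1,0) = 3·1·1 = 3
Total favorable: 3
Total paths: 4^3 = 64
P = 3/64 = 3/64

Answer: 3/64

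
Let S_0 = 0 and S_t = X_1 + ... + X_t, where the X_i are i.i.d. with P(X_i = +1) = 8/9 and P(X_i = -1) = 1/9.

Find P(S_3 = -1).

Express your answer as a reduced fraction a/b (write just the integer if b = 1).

To reach position -1 after 3 steps: need 1 step of +1 and 2 steps of -1.
Number of such sequences: C(3,1) = 3
Each has probability (8/9)^1 · (1/9)^2 = 8/729
P = 3 · 8/729 = 8/243

Answer: 8/243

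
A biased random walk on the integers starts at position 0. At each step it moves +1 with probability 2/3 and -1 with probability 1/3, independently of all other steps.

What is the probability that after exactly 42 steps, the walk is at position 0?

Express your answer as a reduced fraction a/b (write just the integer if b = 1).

To be at 0 after 42 steps: need exactly 21 steps of +1 and 21 of -1.
Number of such sequences: C(42,21) = 538257874440
Each has probability (2/3)^21 · (1/3)^21 = 2097152/109418989131512359209
P = 538257874440 · 2097152/109418989131512359209 = 376269525965864960/36472996377170786403

Answer: 376269525965864960/36472996377170786403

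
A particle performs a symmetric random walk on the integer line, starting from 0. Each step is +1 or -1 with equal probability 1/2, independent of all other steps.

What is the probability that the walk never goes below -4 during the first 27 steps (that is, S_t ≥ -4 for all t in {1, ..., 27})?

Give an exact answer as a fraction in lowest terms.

Answer: 87922215/134217728

Derivation:
Let f(t,s) = #length-t paths at position s with S_1..S_t all ≥ -4.
f(t,s) = f(t-1,s-1) + f(t-1,s+1) for s ≥ -4; f(t,s) = 0 for s < -4.
t=0: f(0,0)=1
t=1: f(1,-1)=1 f(1,1)=1
t=2: f(2,-2)=1 f(2,0)=2 f(2,2)=1
t=3: f(3,-3)=1 f(3,-1)=3 f(3,1)=3 f(3,3)=1
t=4: f(4,-4)=1 f(4,-2)=4 f(4,0)=6 f(4,2)=4 f(4,4)=1
t=5: f(5,-3)=5 f(5,-1)=10 f(5,1)=10 f(5,3)=5 f(5,5)=1
t=6: f(6,-4)=5 f(6,-2)=15 f(6,0)=20 f(6,2)=15 f(6,4)=6 f(6,6)=1
t=7: f(7,-3)=20 f(7,-1)=35 f(7,1)=35 f(7,3)=21 f(7,5)=7 f(7,7)=1
t=8: f(8,-4)=20 f(8,-2)=55 f(8,0)=70 f(8,2)=56 f(8,4)=28 f(8,6)=8 f(8,8)=1
t=9: f(9,-3)=75 f(9,-1)=125 f(9,1)=126 f(9,3)=84 f(9,5)=36 f(9,7)=9 f(9,9)=1
t=10: f(10,-4)=75 f(10,-2)=200 f(10,0)=251 f(10,2)=210 f(10,4)=120 f(10,6)=45 f(10,8)=10 f(10,10)=1
t=11: f(11,-3)=275 f(11,-1)=451 f(11,1)=461 f(11,3)=330 f(11,5)=165 f(11,7)=55 f(11,9)=11 f(11,11)=1
t=12: f(12,-4)=275 f(12,-2)=726 f(12,0)=912 f(12,2)=791 f(12,4)=495 f(12,6)=220 f(12,8)=66 f(12,10)=12 f(12,12)=1
t=13: f(13,-3)=1001 f(13,-1)=1638 f(13,1)=1703 f(13,3)=1286 f(13,5)=715 f(13,7)=286 f(13,9)=78 f(13,11)=13 f(13,13)=1
t=14: f(14,-4)=1001 f(14,-2)=2639 f(14,0)=3341 f(14,2)=2989 f(14,4)=2001 f(14,6)=1001 f(14,8)=364 f(14,10)=91 f(14,12)=14 f(14,14)=1
t=15: f(15,-3)=3640 f(15,-1)=5980 f(15,1)=6330 f(15,3)=4990 f(15,5)=3002 f(15,7)=1365 f(15,9)=455 f(15,11)=105 f(15,13)=15 f(15,15)=1
t=16: f(16,-4)=3640 f(16,-2)=9620 f(16,0)=12310 f(16,2)=11320 f(16,4)=7992 f(16,6)=4367 f(16,8)=1820 f(16,10)=560 f(16,12)=120 f(16,14)=16 f(16,16)=1
t=17: f(17,-3)=13260 f(17,-1)=21930 f(17,1)=23630 f(17,3)=19312 f(17,5)=12359 f(17,7)=6187 f(17,9)=2380 f(17,11)=680 f(17,13)=136 f(17,15)=17 f(17,17)=1
t=18: f(18,-4)=13260 f(18,-2)=35190 f(18,0)=45560 f(18,2)=42942 f(18,4)=31671 f(18,6)=18546 f(18,8)=8567 f(18,10)=3060 f(18,12)=816 f(18,14)=153 f(18,16)=18 f(18,18)=1
t=19: f(19,-3)=48450 f(19,-1)=80750 f(19,1)=88502 f(19,3)=74613 f(19,5)=50217 f(19,7)=27113 f(19,9)=11627 f(19,11)=3876 f(19,13)=969 f(19,15)=171 f(19,17)=19 f(19,19)=1
t=20: f(20,-4)=48450 f(20,-2)=129200 f(20,0)=169252 f(20,2)=163115 f(20,4)=124830 f(20,6)=77330 f(20,8)=38740 f(20,10)=15503 f(20,12)=4845 f(20,14)=1140 f(20,16)=190 f(20,18)=20 f(20,20)=1
t=21: f(21,-3)=177650 f(21,-1)=298452 f(21,1)=332367 f(21,3)=287945 f(21,5)=202160 f(21,7)=116070 f(21,9)=54243 f(21,11)=20348 f(21,13)=5985 f(21,15)=1330 f(21,17)=210 f(21,19)=21 f(21,21)=1
t=22: f(22,-4)=177650 f(22,-2)=476102 f(22,0)=630819 f(22,2)=620312 f(22,4)=490105 f(22,6)=318230 f(22,8)=170313 f(22,10)=74591 f(22,12)=26333 f(22,14)=7315 f(22,16)=1540 f(22,18)=231 f(22,20)=22 f(22,22)=1
t=23: f(23,-3)=653752 f(23,-1)=1106921 f(23,1)=1251131 f(23,3)=1110417 f(23,5)=808335 f(23,7)=488543 f(23,9)=244904 f(23,11)=100924 f(23,13)=33648 f(23,15)=8855 f(23,17)=1771 f(23,19)=253 f(23,21)=23 f(23,23)=1
t=24: f(24,-4)=653752 f(24,-2)=1760673 f(24,0)=2358052 f(24,2)=2361548 f(24,4)=1918752 f(24,6)=1296878 f(24,8)=733447 f(24,10)=345828 f(24,12)=134572 f(24,14)=42503 f(24,16)=10626 f(24,18)=2024 f(24,20)=276 f(24,22)=24 f(24,24)=1
t=25: f(25,-3)=2414425 f(25,-1)=4118725 f(25,1)=4719600 f(25,3)=4280300 f(25,5)=3215630 f(25,7)=2030325 f(25,9)=1079275 f(25,11)=480400 f(25,13)=177075 f(25,15)=53129 f(25,17)=12650 f(25,19)=2300 f(25,21)=300 f(25,23)=25 f(25,25)=1
t=26: f(26,-4)=2414425 f(26,-2)=6533150 f(26,0)=8838325 f(26,2)=8999900 f(26,4)=7495930 f(26,6)=5245955 f(26,8)=3109600 f(26,10)=1559675 f(26,12)=657475 f(26,14)=230204 f(26,16)=65779 f(26,18)=14950 f(26,20)=2600 f(26,22)=325 f(26,24)=26 f(26,26)=1
t=27: f(27,-3)=8947575 f(27,-1)=15371475 f(27,1)=17838225 f(27,3)=16495830 f(27,5)=12741885 f(27,7)=8355555 f(27,9)=4669275 f(27,11)=2217150 f(27,13)=887679 f(27,15)=295983 f(27,17)=80729 f(27,19)=17550 f(27,21)=2925 f(27,23)=351 f(27,25)=27 f(27,27)=1
Σ_s f(27,s) = 87922215
P = 87922215/134217728 = 87922215/134217728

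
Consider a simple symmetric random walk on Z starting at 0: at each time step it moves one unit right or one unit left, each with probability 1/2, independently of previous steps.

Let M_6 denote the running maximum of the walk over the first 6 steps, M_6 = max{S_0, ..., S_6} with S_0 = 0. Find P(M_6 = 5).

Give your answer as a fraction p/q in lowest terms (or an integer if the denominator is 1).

Answer: 1/64

Derivation:
Let M_6 = max(S_0,...,S_6). Use the reflection principle: for j ≥ 1, #{paths with M_6 ≥ j} = #{S_6 ≥ j} + #{S_6 ≥ j+1}.
By reflection, #{M_6 ≥ 5} = #{S_6 ≥ 5} + #{S_6 ≥ 6} = 1 + 1 = 2.
#{M_6 ≥ 6} = #{S_6 ≥ 6} + #{S_6 ≥ 7} = 1 + 0 = 1.
#{M_6 = 5} = 2 - 1 = 1.
P(M_6 = 5) = 1/64 = 1/64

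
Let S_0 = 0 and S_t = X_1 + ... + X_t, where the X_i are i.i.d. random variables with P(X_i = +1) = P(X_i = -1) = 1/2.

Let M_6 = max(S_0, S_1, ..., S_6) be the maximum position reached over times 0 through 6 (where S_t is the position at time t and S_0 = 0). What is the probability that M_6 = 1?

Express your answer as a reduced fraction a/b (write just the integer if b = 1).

Let M_6 = max(S_0,...,S_6). Use the reflection principle: for j ≥ 1, #{paths with M_6 ≥ j} = #{S_6 ≥ j} + #{S_6 ≥ j+1}.
By reflection, #{M_6 ≥ 1} = #{S_6 ≥ 1} + #{S_6 ≥ 2} = 22 + 22 = 44.
#{M_6 ≥ 2} = #{S_6 ≥ 2} + #{S_6 ≥ 3} = 22 + 7 = 29.
#{M_6 = 1} = 44 - 29 = 15.
P(M_6 = 1) = 15/64 = 15/64

Answer: 15/64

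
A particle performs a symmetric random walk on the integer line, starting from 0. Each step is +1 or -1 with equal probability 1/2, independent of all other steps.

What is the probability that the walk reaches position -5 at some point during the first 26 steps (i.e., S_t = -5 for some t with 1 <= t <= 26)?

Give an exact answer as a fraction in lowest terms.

Count via complement. Let g(t,s) = #length-t paths at position s with S_1..S_t all ≠ -5.
g(t,s) = g(t-1,s-1) + g(t-1,s+1) for s ≠ -5; g(t,-5) = 0.
t=0: g(0,0)=1
t=1: g(1,-1)=1 g(1,1)=1
t=2: g(2,-2)=1 g(2,0)=2 g(2,2)=1
t=3: g(3,-3)=1 g(3,-1)=3 g(3,1)=3 g(3,3)=1
t=4: g(4,-4)=1 g(4,-2)=4 g(4,0)=6 g(4,2)=4 g(4,4)=1
t=5: g(5,-3)=5 g(5,-1)=10 g(5,1)=10 g(5,3)=5 g(5,5)=1
t=6: g(6,-4)=5 g(6,-2)=15 g(6,0)=20 g(6,2)=15 g(6,4)=6 g(6,6)=1
t=7: g(7,-3)=20 g(7,-1)=35 g(7,1)=35 g(7,3)=21 g(7,5)=7 g(7,7)=1
t=8: g(8,-4)=20 g(8,-2)=55 g(8,0)=70 g(8,2)=56 g(8,4)=28 g(8,6)=8 g(8,8)=1
t=9: g(9,-3)=75 g(9,-1)=125 g(9,1)=126 g(9,3)=84 g(9,5)=36 g(9,7)=9 g(9,9)=1
t=10: g(10,-4)=75 g(10,-2)=200 g(10,0)=251 g(10,2)=210 g(10,4)=120 g(10,6)=45 g(10,8)=10 g(10,10)=1
t=11: g(11,-3)=275 g(11,-1)=451 g(11,1)=461 g(11,3)=330 g(11,5)=165 g(11,7)=55 g(11,9)=11 g(11,11)=1
t=12: g(12,-4)=275 g(12,-2)=726 g(12,0)=912 g(12,2)=791 g(12,4)=495 g(12,6)=220 g(12,8)=66 g(12,10)=12 g(12,12)=1
t=13: g(13,-3)=1001 g(13,-1)=1638 g(13,1)=1703 g(13,3)=1286 g(13,5)=715 g(13,7)=286 g(13,9)=78 g(13,11)=13 g(13,13)=1
t=14: g(14,-4)=1001 g(14,-2)=2639 g(14,0)=3341 g(14,2)=2989 g(14,4)=2001 g(14,6)=1001 g(14,8)=364 g(14,10)=91 g(14,12)=14 g(14,14)=1
t=15: g(15,-3)=3640 g(15,-1)=5980 g(15,1)=6330 g(15,3)=4990 g(15,5)=3002 g(15,7)=1365 g(15,9)=455 g(15,11)=105 g(15,13)=15 g(15,15)=1
t=16: g(16,-4)=3640 g(16,-2)=9620 g(16,0)=12310 g(16,2)=11320 g(16,4)=7992 g(16,6)=4367 g(16,8)=1820 g(16,10)=560 g(16,12)=120 g(16,14)=16 g(16,16)=1
t=17: g(17,-3)=13260 g(17,-1)=21930 g(17,1)=23630 g(17,3)=19312 g(17,5)=12359 g(17,7)=6187 g(17,9)=2380 g(17,11)=680 g(17,13)=136 g(17,15)=17 g(17,17)=1
t=18: g(18,-4)=13260 g(18,-2)=35190 g(18,0)=45560 g(18,2)=42942 g(18,4)=31671 g(18,6)=18546 g(18,8)=8567 g(18,10)=3060 g(18,12)=816 g(18,14)=153 g(18,16)=18 g(18,18)=1
t=19: g(19,-3)=48450 g(19,-1)=80750 g(19,1)=88502 g(19,3)=74613 g(19,5)=50217 g(19,7)=27113 g(19,9)=11627 g(19,11)=3876 g(19,13)=969 g(19,15)=171 g(19,17)=19 g(19,19)=1
t=20: g(20,-4)=48450 g(20,-2)=129200 g(20,0)=169252 g(20,2)=163115 g(20,4)=124830 g(20,6)=77330 g(20,8)=38740 g(20,10)=15503 g(20,12)=4845 g(20,14)=1140 g(20,16)=190 g(20,18)=20 g(20,20)=1
t=21: g(21,-3)=177650 g(21,-1)=298452 g(21,1)=332367 g(21,3)=287945 g(21,5)=202160 g(21,7)=116070 g(21,9)=54243 g(21,11)=20348 g(21,13)=5985 g(21,15)=1330 g(21,17)=210 g(21,19)=21 g(21,21)=1
t=22: g(22,-4)=177650 g(22,-2)=476102 g(22,0)=630819 g(22,2)=620312 g(22,4)=490105 g(22,6)=318230 g(22,8)=170313 g(22,10)=74591 g(22,12)=26333 g(22,14)=7315 g(22,16)=1540 g(22,18)=231 g(22,20)=22 g(22,22)=1
t=23: g(23,-3)=653752 g(23,-1)=1106921 g(23,1)=1251131 g(23,3)=1110417 g(23,5)=808335 g(23,7)=488543 g(23,9)=244904 g(23,11)=100924 g(23,13)=33648 g(23,15)=8855 g(23,17)=1771 g(23,19)=253 g(23,21)=23 g(23,23)=1
t=24: g(24,-4)=653752 g(24,-2)=1760673 g(24,0)=2358052 g(24,2)=2361548 g(24,4)=1918752 g(24,6)=1296878 g(24,8)=733447 g(24,10)=345828 g(24,12)=134572 g(24,14)=42503 g(24,16)=10626 g(24,18)=2024 g(24,20)=276 g(24,22)=24 g(24,24)=1
t=25: g(25,-3)=2414425 g(25,-1)=4118725 g(25,1)=4719600 g(25,3)=4280300 g(25,5)=3215630 g(25,7)=2030325 g(25,9)=1079275 g(25,11)=480400 g(25,13)=177075 g(25,15)=53129 g(25,17)=12650 g(25,19)=2300 g(25,21)=300 g(25,23)=25 g(25,25)=1
t=26: g(26,-4)=2414425 g(26,-2)=6533150 g(26,0)=8838325 g(26,2)=8999900 g(26,4)=7495930 g(26,6)=5245955 g(26,8)=3109600 g(26,10)=1559675 g(26,12)=657475 g(26,14)=230204 g(26,16)=65779 g(26,18)=14950 g(26,20)=2600 g(26,22)=325 g(26,24)=26 g(26,26)=1
Paths never hitting -5: Σ_s g(26,s) = 45168320
Paths hitting -5: 2^26 - 45168320 = 21940544
P = 21940544/67108864 = 342821/1048576

Answer: 342821/1048576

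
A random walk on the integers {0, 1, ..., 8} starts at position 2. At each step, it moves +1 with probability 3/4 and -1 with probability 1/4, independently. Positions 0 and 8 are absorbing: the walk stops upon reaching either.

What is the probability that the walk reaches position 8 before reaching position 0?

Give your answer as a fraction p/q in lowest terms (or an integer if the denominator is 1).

Biased walk: p = 3/4, q = 1/4, r = q/p = 1/3
Gambler's ruin: P(hit 8 before 0 | start at 2) = (1 - r^a)/(1 - r^N)
r^2 = 1/9; r^8 = 1/6561
P = (1 - 1/9) / (1 - 1/6561) = 8/9 / 6560/6561 = 729/820

Answer: 729/820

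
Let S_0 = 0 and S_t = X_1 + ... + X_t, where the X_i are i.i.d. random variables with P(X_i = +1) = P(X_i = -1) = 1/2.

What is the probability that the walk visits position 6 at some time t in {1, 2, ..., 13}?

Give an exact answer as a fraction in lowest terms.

Count via complement. Let g(t,s) = #length-t paths at position s with S_1..S_t all ≠ 6.
g(t,s) = g(t-1,s-1) + g(t-1,s+1) for s ≠ 6; g(t,6) = 0.
t=0: g(0,0)=1
t=1: g(1,-1)=1 g(1,1)=1
t=2: g(2,-2)=1 g(2,0)=2 g(2,2)=1
t=3: g(3,-3)=1 g(3,-1)=3 g(3,1)=3 g(3,3)=1
t=4: g(4,-4)=1 g(4,-2)=4 g(4,0)=6 g(4,2)=4 g(4,4)=1
t=5: g(5,-5)=1 g(5,-3)=5 g(5,-1)=10 g(5,1)=10 g(5,3)=5 g(5,5)=1
t=6: g(6,-6)=1 g(6,-4)=6 g(6,-2)=15 g(6,0)=20 g(6,2)=15 g(6,4)=6
t=7: g(7,-7)=1 g(7,-5)=7 g(7,-3)=21 g(7,-1)=35 g(7,1)=35 g(7,3)=21 g(7,5)=6
t=8: g(8,-8)=1 g(8,-6)=8 g(8,-4)=28 g(8,-2)=56 g(8,0)=70 g(8,2)=56 g(8,4)=27
t=9: g(9,-9)=1 g(9,-7)=9 g(9,-5)=36 g(9,-3)=84 g(9,-1)=126 g(9,1)=126 g(9,3)=83 g(9,5)=27
t=10: g(10,-10)=1 g(10,-8)=10 g(10,-6)=45 g(10,-4)=120 g(10,-2)=210 g(10,0)=252 g(10,2)=209 g(10,4)=110
t=11: g(11,-11)=1 g(11,-9)=11 g(11,-7)=55 g(11,-5)=165 g(11,-3)=330 g(11,-1)=462 g(11,1)=461 g(11,3)=319 g(11,5)=110
t=12: g(12,-12)=1 g(12,-10)=12 g(12,-8)=66 g(12,-6)=220 g(12,-4)=495 g(12,-2)=792 g(12,0)=923 g(12,2)=780 g(12,4)=429
t=13: g(13,-13)=1 g(13,-11)=13 g(13,-9)=78 g(13,-7)=286 g(13,-5)=715 g(13,-3)=1287 g(13,-1)=1715 g(13,1)=1703 g(13,3)=1209 g(13,5)=429
Paths never hitting 6: Σ_s g(13,s) = 7436
Paths hitting 6: 2^13 - 7436 = 756
P = 756/8192 = 189/2048

Answer: 189/2048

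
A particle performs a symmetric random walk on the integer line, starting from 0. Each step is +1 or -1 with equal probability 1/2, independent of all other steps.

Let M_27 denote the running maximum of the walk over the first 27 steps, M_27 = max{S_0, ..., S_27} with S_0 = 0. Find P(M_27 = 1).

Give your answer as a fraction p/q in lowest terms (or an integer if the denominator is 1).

Answer: 5014575/33554432

Derivation:
Let M_27 = max(S_0,...,S_27). Use the reflection principle: for j ≥ 1, #{paths with M_27 ≥ j} = #{S_27 ≥ j} + #{S_27 ≥ j+1}.
By reflection, #{M_27 ≥ 1} = #{S_27 ≥ 1} + #{S_27 ≥ 2} = 67108864 + 47050564 = 114159428.
#{M_27 ≥ 2} = #{S_27 ≥ 2} + #{S_27 ≥ 3} = 47050564 + 47050564 = 94101128.
#{M_27 = 1} = 114159428 - 94101128 = 20058300.
P(M_27 = 1) = 20058300/134217728 = 5014575/33554432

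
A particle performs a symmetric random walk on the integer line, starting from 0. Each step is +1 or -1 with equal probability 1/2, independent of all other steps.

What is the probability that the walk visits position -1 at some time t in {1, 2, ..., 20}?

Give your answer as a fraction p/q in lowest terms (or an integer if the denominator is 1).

Answer: 215955/262144

Derivation:
Count via complement. Let g(t,s) = #length-t paths at position s with S_1..S_t all ≠ -1.
g(t,s) = g(t-1,s-1) + g(t-1,s+1) for s ≠ -1; g(t,-1) = 0.
t=0: g(0,0)=1
t=1: g(1,1)=1
t=2: g(2,0)=1 g(2,2)=1
t=3: g(3,1)=2 g(3,3)=1
t=4: g(4,0)=2 g(4,2)=3 g(4,4)=1
t=5: g(5,1)=5 g(5,3)=4 g(5,5)=1
t=6: g(6,0)=5 g(6,2)=9 g(6,4)=5 g(6,6)=1
t=7: g(7,1)=14 g(7,3)=14 g(7,5)=6 g(7,7)=1
t=8: g(8,0)=14 g(8,2)=28 g(8,4)=20 g(8,6)=7 g(8,8)=1
t=9: g(9,1)=42 g(9,3)=48 g(9,5)=27 g(9,7)=8 g(9,9)=1
t=10: g(10,0)=42 g(10,2)=90 g(10,4)=75 g(10,6)=35 g(10,8)=9 g(10,10)=1
t=11: g(11,1)=132 g(11,3)=165 g(11,5)=110 g(11,7)=44 g(11,9)=10 g(11,11)=1
t=12: g(12,0)=132 g(12,2)=297 g(12,4)=275 g(12,6)=154 g(12,8)=54 g(12,10)=11 g(12,12)=1
t=13: g(13,1)=429 g(13,3)=572 g(13,5)=429 g(13,7)=208 g(13,9)=65 g(13,11)=12 g(13,13)=1
t=14: g(14,0)=429 g(14,2)=1001 g(14,4)=1001 g(14,6)=637 g(14,8)=273 g(14,10)=77 g(14,12)=13 g(14,14)=1
t=15: g(15,1)=1430 g(15,3)=2002 g(15,5)=1638 g(15,7)=910 g(15,9)=350 g(15,11)=90 g(15,13)=14 g(15,15)=1
t=16: g(16,0)=1430 g(16,2)=3432 g(16,4)=3640 g(16,6)=2548 g(16,8)=1260 g(16,10)=440 g(16,12)=104 g(16,14)=15 g(16,16)=1
t=17: g(17,1)=4862 g(17,3)=7072 g(17,5)=6188 g(17,7)=3808 g(17,9)=1700 g(17,11)=544 g(17,13)=119 g(17,15)=16 g(17,17)=1
t=18: g(18,0)=4862 g(18,2)=11934 g(18,4)=13260 g(18,6)=9996 g(18,8)=5508 g(18,10)=2244 g(18,12)=663 g(18,14)=135 g(18,16)=17 g(18,18)=1
t=19: g(19,1)=16796 g(19,3)=25194 g(19,5)=23256 g(19,7)=15504 g(19,9)=7752 g(19,11)=2907 g(19,13)=798 g(19,15)=152 g(19,17)=18 g(19,19)=1
t=20: g(20,0)=16796 g(20,2)=41990 g(20,4)=48450 g(20,6)=38760 g(20,8)=23256 g(20,10)=10659 g(20,12)=3705 g(20,14)=950 g(20,16)=170 g(20,18)=19 g(20,20)=1
Paths never hitting -1: Σ_s g(20,s) = 184756
Paths hitting -1: 2^20 - 184756 = 863820
P = 863820/1048576 = 215955/262144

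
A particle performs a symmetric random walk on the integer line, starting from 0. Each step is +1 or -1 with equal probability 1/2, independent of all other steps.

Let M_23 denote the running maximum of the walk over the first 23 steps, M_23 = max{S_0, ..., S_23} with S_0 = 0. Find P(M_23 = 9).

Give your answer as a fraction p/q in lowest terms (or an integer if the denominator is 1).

Answer: 245157/8388608

Derivation:
Let M_23 = max(S_0,...,S_23). Use the reflection principle: for j ≥ 1, #{paths with M_23 ≥ j} = #{S_23 ≥ j} + #{S_23 ≥ j+1}.
By reflection, #{M_23 ≥ 9} = #{S_23 ≥ 9} + #{S_23 ≥ 10} = 390656 + 145499 = 536155.
#{M_23 ≥ 10} = #{S_23 ≥ 10} + #{S_23 ≥ 11} = 145499 + 145499 = 290998.
#{M_23 = 9} = 536155 - 290998 = 245157.
P(M_23 = 9) = 245157/8388608 = 245157/8388608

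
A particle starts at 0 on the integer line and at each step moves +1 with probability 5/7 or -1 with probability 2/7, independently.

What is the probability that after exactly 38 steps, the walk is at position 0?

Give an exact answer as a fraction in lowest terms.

Answer: 50493234000000000000000000000/18562115921017574302453163671207

Derivation:
To be at 0 after 38 steps: need exactly 19 steps of +1 and 19 of -1.
Number of such sequences: C(38,19) = 35345263800
Each has probability (5/7)^19 · (2/7)^19 = 10000000000000000000/129934811447123020117172145698449
P = 35345263800 · 10000000000000000000/129934811447123020117172145698449 = 50493234000000000000000000000/18562115921017574302453163671207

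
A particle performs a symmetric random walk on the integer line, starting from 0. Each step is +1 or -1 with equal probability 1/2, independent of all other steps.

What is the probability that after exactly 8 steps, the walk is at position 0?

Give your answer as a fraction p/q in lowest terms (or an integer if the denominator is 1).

To return to 0 after 8 steps: need exactly 4 steps of +1 and 4 of -1.
Favorable paths: C(8,4) = 70
Total paths: 2^8 = 256
P = 70/256 = 35/128

Answer: 35/128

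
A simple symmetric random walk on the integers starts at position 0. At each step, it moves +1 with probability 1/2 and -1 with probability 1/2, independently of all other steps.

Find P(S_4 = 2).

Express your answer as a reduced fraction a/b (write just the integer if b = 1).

To reach position 2 after 4 steps: need 3 steps of +1 and 1 of -1.
Favorable paths: C(4,3) = 4
Total paths: 2^4 = 16
P = 4/16 = 1/4

Answer: 1/4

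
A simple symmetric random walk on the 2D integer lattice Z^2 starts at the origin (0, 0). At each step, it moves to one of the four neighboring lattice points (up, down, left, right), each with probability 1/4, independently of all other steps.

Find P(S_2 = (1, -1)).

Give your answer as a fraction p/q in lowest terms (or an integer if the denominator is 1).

Let h be the number of horizontal steps (so 2-h are vertical). To end at (1,-1) need (h+1)/2 right-steps and ((2-h)-1)/2 up-steps.
Sum over h with 1 ≤ h ≤ 1, h ≡ 1 (mod 2), 2-h ≡ 1 (mod 2):
h=1: C(2,1)·C(1,1)·C(1,0) = 2·1·1 = 2
Total favorable: 2
Total paths: 4^2 = 16
P = 2/16 = 1/8

Answer: 1/8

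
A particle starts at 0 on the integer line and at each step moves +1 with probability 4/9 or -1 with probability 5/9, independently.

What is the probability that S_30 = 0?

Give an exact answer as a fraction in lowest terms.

To be at 0 after 30 steps: need exactly 15 steps of +1 and 15 of -1.
Number of such sequences: C(30,15) = 155117520
Each has probability (4/9)^15 · (5/9)^15 = 32768000000000000000/42391158275216203514294433201
P = 155117520 · 32768000000000000000/42391158275216203514294433201 = 564765655040000000000000000/4710128697246244834921603689

Answer: 564765655040000000000000000/4710128697246244834921603689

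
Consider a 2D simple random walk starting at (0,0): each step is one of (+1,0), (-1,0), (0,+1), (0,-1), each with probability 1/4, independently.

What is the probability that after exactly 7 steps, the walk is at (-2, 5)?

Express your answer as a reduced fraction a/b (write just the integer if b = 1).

Answer: 21/16384

Derivation:
Let h be the number of horizontal steps (so 7-h are vertical). To end at (-2,5) need (h-2)/2 right-steps and ((7-h)+5)/2 up-steps.
Sum over h with 2 ≤ h ≤ 2, h ≡ 0 (mod 2), 7-h ≡ 1 (mod 2):
h=2: C(7,2)·C(2,0)·C(5,5) = 21·1·1 = 21
Total favorable: 21
Total paths: 4^7 = 16384
P = 21/16384 = 21/16384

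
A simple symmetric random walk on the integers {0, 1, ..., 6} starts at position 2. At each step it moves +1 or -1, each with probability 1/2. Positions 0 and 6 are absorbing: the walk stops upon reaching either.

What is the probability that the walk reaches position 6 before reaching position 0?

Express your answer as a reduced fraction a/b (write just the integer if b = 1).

Answer: 1/3

Derivation:
Symmetric walk (p = 1/2): the harmonic-function argument gives P(hit 6 before 0 | start at 2) = a/N.
P = 2/6 = 1/3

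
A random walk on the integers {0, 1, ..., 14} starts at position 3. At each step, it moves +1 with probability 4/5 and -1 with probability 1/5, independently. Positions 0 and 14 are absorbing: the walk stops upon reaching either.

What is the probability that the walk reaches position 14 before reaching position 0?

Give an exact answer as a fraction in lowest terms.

Answer: 88080384/89478485

Derivation:
Biased walk: p = 4/5, q = 1/5, r = q/p = 1/4
Gambler's ruin: P(hit 14 before 0 | start at 3) = (1 - r^a)/(1 - r^N)
r^3 = 1/64; r^14 = 1/268435456
P = (1 - 1/64) / (1 - 1/268435456) = 63/64 / 268435455/268435456 = 88080384/89478485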